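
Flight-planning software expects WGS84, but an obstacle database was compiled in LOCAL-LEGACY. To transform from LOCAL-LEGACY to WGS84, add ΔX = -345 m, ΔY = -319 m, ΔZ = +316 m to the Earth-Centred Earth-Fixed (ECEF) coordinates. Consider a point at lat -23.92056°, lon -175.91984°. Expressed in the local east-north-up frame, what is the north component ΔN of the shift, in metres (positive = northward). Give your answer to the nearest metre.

The local north axis is (−sin φ cos λ, −sin φ sin λ, cos φ), giving ΔN = 139.532 + 9.203 + 288.858 = 437.59 m.

ΔN = 438 m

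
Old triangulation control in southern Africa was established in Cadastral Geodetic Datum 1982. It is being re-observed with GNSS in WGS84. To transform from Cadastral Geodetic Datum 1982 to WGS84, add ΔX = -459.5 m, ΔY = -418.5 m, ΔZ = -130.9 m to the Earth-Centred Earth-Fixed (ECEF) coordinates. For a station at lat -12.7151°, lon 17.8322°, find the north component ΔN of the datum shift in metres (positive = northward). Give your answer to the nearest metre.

ΔN = -252 m

The local north axis is (−sin φ cos λ, −sin φ sin λ, cos φ), giving ΔN = -96.279 − 28.208 − 127.690 = -252.18 m.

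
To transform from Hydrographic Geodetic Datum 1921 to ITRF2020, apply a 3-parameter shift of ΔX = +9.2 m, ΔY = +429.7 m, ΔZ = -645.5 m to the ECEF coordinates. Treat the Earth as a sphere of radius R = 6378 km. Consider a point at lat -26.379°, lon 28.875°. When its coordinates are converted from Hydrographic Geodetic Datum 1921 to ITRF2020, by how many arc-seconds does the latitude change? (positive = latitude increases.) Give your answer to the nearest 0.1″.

Δφ = -15.6″

sin φ = -0.444307, cos φ = 0.895875, sin λ = 0.482900, cos λ = 0.875675.
North component: ΔN = −sin φ cos λ·ΔX − sin φ sin λ·ΔY + cos φ·ΔZ = −(-0.444307)(0.875675)(9.2) − (-0.444307)(0.482900)(429.7) + (0.895875)(-645.5) = -482.51 m.
1° of latitude spans πR/180 = 111317 m, so Δφ = -482.51 / 111317 × 3600 = -15.604″.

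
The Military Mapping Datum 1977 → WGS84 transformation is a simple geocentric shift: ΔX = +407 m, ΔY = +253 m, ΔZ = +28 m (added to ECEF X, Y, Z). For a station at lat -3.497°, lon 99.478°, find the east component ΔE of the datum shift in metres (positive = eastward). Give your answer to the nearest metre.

ΔE = -443 m

The local east axis at (φ, λ) is (−sin λ, cos λ, 0), so ΔE = −sin(99.478°)·407 + cos(99.478°)·253 = -443.11 m.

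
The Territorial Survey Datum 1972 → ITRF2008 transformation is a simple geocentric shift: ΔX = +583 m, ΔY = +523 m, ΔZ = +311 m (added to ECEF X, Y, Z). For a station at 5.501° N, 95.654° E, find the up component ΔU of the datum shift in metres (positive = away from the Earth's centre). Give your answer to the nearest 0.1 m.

ΔU = 490.7 m

At φ = 5.501°, λ = 95.654°: sin φ = 0.095863, cos φ = 0.995395, sin λ = 0.995135, cos λ = -0.098521.
ΔU = cos φ cos λ·ΔX + cos φ sin λ·ΔY + sin φ·ΔZ = (0.995395)(-0.098521)(583) + (0.995395)(0.995135)(523) + (0.095863)(311) = 490.70 m.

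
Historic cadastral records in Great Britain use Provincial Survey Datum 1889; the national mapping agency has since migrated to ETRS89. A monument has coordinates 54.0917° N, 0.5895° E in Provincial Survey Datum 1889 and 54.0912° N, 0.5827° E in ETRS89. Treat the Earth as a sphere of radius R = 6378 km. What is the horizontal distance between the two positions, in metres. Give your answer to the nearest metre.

Δφ = 54.0912° − 54.0917° = -0.0005°; Δλ = 0.5827° − 0.5895° = -0.0068°.
1° along a meridian = πR/180 = 111317 m.
ΔN = Δφ × 111317 = -55.7 m; ΔE = Δλ × 111317 × cos(54.0917°) = -0.0068 × 111317 × 0.586490 = -443.9 m.
Distance = √(ΔE² + ΔN²) = √((-443.9)² + (-55.7)²) = 447.4 m.

447 m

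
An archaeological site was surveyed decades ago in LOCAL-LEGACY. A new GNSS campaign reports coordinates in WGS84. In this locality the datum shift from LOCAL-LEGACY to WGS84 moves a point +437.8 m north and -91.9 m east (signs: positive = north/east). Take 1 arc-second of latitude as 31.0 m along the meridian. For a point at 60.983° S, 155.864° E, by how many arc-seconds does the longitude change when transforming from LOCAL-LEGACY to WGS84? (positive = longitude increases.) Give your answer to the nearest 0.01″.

At latitude -60.983°, cos φ = 0.485069.
1″ of longitude at this latitude = 31.00 × cos φ = 15.0371 m, so Δλ = -91.9 / 15.0371 = -6.112″.

Δλ = -6.11″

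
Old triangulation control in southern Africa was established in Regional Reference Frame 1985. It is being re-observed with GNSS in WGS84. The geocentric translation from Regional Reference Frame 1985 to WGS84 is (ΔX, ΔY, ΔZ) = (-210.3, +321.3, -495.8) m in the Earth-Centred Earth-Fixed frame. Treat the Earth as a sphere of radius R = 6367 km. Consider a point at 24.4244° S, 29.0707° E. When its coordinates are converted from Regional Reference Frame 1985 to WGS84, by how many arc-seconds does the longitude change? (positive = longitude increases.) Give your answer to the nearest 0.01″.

sin φ = -0.413492, cos φ = 0.910508, sin λ = 0.485888, cos λ = 0.874021.
East component: ΔE = −sin λ·ΔX + cos λ·ΔY = −(0.485888)(-210.3) + (0.874021)(321.3) = 383.01 m.
1° of latitude spans πR/180 = 111125 m; at latitude φ, 1° of longitude spans that × cos φ = 101180.3 m, so Δλ = 383.01 / 101180.3 × 3600 = 13.627″.

Δλ = 13.63″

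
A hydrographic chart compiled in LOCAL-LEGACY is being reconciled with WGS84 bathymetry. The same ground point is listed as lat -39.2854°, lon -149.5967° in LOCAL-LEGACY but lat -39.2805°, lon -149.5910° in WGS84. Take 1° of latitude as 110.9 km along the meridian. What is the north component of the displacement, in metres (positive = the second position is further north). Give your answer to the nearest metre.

Δφ = -39.2805° − -39.2854° = +0.0049°; Δλ = -149.5910° − -149.5967° = +0.0057°.
ΔN = Δφ × 110900 = 543.4 m; ΔE = Δλ × 110900 × cos(-39.2854°) = +0.0057 × 110900 × 0.774002 = 489.3 m.

ΔN = 543 m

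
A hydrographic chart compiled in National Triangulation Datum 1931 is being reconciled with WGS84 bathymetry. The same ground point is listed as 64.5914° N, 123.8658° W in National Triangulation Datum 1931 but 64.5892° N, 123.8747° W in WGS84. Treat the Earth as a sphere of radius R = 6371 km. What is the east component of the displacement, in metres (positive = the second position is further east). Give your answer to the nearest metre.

ΔE = -425 m

Δφ = 64.5892° − 64.5914° = -0.0022°; Δλ = -123.8747° − -123.8658° = -0.0089°.
1° along a meridian = πR/180 = 111195 m.
ΔN = Δφ × 111195 = -244.6 m; ΔE = Δλ × 111195 × cos(64.5914°) = -0.0089 × 111195 × 0.429071 = -424.6 m.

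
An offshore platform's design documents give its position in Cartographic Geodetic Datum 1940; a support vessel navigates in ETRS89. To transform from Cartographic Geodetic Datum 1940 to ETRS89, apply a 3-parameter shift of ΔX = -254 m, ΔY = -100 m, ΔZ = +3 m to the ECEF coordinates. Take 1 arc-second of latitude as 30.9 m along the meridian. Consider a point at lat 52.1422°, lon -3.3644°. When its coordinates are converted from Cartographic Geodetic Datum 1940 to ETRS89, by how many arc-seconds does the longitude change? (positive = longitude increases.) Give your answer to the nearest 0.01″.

Δλ = -6.05″

sin φ = 0.789536, cos φ = 0.613704, sin λ = -0.058686, cos λ = 0.998276.
East component: ΔE = −sin λ·ΔX + cos λ·ΔY = −(-0.058686)(-254) + (0.998276)(-100) = -114.73 m.
1° of latitude spans 3600 × 30.90 = 111240 m; at latitude φ, 1° of longitude spans that × cos φ = 68268.4 m, so Δλ = -114.73 / 68268.4 × 3600 = -6.050″.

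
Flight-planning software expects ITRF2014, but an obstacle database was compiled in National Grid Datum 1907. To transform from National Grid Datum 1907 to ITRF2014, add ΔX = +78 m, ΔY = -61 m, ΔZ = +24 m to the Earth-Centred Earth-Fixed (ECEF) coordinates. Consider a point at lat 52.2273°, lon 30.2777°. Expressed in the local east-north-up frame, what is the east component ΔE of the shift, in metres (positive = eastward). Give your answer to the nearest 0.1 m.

ΔE = -92.0 m

The local east axis at (φ, λ) is (−sin λ, cos λ, 0), so ΔE = −sin(30.2777°)·78 + cos(30.2777°)·(-61) = -92.01 m.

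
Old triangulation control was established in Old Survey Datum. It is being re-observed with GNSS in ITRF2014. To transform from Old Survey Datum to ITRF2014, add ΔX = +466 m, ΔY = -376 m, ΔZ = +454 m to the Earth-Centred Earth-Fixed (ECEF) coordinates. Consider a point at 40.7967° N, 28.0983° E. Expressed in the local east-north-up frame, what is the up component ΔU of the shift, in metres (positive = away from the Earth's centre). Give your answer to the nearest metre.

At φ = 40.7967°, λ = 28.0983°: sin φ = 0.653377, cos φ = 0.757033, sin λ = 0.470986, cos λ = 0.882141.
ΔU = cos φ cos λ·ΔX + cos φ sin λ·ΔY + sin φ·ΔZ = (0.757033)(0.882141)(466) + (0.757033)(0.470986)(-376) + (0.653377)(454) = 473.77 m.

ΔU = 474 m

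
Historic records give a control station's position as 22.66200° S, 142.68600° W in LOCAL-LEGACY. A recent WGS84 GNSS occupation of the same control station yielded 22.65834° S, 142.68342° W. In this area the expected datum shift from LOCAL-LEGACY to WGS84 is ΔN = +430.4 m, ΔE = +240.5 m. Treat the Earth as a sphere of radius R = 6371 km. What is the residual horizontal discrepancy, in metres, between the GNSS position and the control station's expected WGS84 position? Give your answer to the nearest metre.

34 m

Observed coordinate differences: Δφ = +0.00366°, Δλ = +0.00258°.
Converting to metres (1° lat = 111195 m, cos φ = 0.922794): observed ΔN = 407.0 m, observed ΔE = 264.7 m.
Subtracting the expected shift leaves a residual of 407.0 − (430.4) = -23.4 m north and 264.7 − (240.5) = 24.2 m east.
Residual distance = √((-23.4)² + 24.2²) = 33.7 m.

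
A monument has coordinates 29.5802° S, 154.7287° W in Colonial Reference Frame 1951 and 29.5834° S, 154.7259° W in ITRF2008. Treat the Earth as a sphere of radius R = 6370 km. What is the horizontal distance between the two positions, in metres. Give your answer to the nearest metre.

Δφ = -29.5834° − -29.5802° = -0.0032°; Δλ = -154.7259° − -154.7287° = +0.0028°.
1° along a meridian = πR/180 = 111177 m.
ΔN = Δφ × 111177 = -355.8 m; ΔE = Δλ × 111177 × cos(-29.5802°) = +0.0028 × 111177 × 0.869666 = 270.7 m.
Distance = √(ΔE² + ΔN²) = √(270.7² + (-355.8)²) = 447.1 m.

447 m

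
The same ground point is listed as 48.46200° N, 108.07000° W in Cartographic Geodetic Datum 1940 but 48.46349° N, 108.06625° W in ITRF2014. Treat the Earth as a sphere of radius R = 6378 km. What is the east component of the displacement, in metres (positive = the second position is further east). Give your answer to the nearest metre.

ΔE = 277 m

Δφ = 48.46349° − 48.46200° = +0.00149°; Δλ = -108.06625° − -108.07000° = +0.00375°.
1° along a meridian = πR/180 = 111317 m.
ΔN = Δφ × 111317 = 165.9 m; ΔE = Δλ × 111317 × cos(48.46200°) = +0.00375 × 111317 × 0.663117 = 276.8 m.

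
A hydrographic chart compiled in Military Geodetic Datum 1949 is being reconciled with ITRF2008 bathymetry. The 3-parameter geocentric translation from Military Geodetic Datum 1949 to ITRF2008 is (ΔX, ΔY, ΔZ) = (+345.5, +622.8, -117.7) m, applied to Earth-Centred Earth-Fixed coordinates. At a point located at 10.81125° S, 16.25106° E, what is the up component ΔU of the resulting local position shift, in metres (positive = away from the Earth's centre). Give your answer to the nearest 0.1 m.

ΔU = 519.1 m

At φ = -10.81125°, λ = 16.25106°: sin φ = -0.187574, cos φ = 0.982250, sin λ = 0.279847, cos λ = 0.960045.
ΔU = cos φ cos λ·ΔX + cos φ sin λ·ΔY + sin φ·ΔZ = (0.982250)(0.960045)(345.5) + (0.982250)(0.279847)(622.8) + (-0.187574)(-117.7) = 519.08 m.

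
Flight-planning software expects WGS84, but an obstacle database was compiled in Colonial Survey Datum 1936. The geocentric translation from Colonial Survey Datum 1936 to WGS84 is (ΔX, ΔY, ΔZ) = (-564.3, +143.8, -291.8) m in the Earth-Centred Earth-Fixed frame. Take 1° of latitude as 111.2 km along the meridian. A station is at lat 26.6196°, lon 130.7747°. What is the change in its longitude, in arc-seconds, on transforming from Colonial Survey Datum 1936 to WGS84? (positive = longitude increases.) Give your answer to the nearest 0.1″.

Δλ = 12.1″

sin φ = 0.448065, cos φ = 0.894001, sin λ = 0.757284, cos λ = -0.653086.
East component: ΔE = −sin λ·ΔX + cos λ·ΔY = −(0.757284)(-564.3) + (-0.653086)(143.8) = 333.42 m.
1° of latitude spans 111200 m; at latitude φ, 1° of longitude spans that × cos φ = 99412.9 m, so Δλ = 333.42 / 99412.9 × 3600 = 12.074″.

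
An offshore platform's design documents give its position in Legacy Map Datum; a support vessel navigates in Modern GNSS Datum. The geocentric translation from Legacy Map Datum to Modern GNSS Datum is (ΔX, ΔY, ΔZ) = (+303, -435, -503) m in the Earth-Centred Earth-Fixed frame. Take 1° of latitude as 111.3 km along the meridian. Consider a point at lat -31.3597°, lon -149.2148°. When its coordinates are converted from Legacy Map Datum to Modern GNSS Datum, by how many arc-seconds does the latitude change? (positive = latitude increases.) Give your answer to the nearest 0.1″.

Δφ = -14.5″

sin φ = -0.520409, cos φ = 0.853917, sin λ = -0.511821, cos λ = -0.859092.
North component: ΔN = −sin φ cos λ·ΔX − sin φ sin λ·ΔY + cos φ·ΔZ = −(-0.520409)(-0.859092)(303) − (-0.520409)(-0.511821)(-435) + (0.853917)(-503) = -449.12 m.
1° of latitude spans 111300 m, so Δφ = -449.12 / 111300 × 3600 = -14.527″.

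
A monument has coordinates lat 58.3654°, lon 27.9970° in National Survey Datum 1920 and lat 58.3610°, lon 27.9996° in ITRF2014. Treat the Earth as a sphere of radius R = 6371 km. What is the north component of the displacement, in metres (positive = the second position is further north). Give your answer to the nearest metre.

Δφ = 58.3610° − 58.3654° = -0.0044°; Δλ = 27.9996° − 27.9970° = +0.0026°.
1° along a meridian = πR/180 = 111195 m.
ΔN = Δφ × 111195 = -489.3 m; ΔE = Δλ × 111195 × cos(58.3654°) = +0.0026 × 111195 × 0.524500 = 151.6 m.

ΔN = -489 m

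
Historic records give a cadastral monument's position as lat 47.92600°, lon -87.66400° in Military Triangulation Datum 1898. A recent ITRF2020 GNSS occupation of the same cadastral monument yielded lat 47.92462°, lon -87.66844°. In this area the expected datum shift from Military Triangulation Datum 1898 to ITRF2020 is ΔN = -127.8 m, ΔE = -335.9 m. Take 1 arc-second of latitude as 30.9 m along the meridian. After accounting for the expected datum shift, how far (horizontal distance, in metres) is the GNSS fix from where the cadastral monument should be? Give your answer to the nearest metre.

Observed coordinate differences: Δφ = -0.00138°, Δλ = -0.00444°.
Converting to metres (1° lat = 111240 m, cos φ = 0.670090): observed ΔN = -153.5 m, observed ΔE = -331.0 m.
Subtracting the expected shift leaves a residual of -153.5 − (-127.8) = -25.7 m north and -331.0 − (-335.9) = 4.9 m east.
Residual distance = √((-25.7)² + 4.9²) = 26.2 m.

26 m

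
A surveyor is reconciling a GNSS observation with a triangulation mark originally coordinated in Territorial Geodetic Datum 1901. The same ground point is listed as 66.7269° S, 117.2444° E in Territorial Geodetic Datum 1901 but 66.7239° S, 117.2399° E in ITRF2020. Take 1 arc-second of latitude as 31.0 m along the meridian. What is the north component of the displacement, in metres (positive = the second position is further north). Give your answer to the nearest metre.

Δφ = -66.7239° − -66.7269° = +0.0030°; Δλ = 117.2399° − 117.2444° = -0.0045°.
1° of latitude = 3600 × 31.00 = 111600 m.
ΔN = Δφ × 111600 = 334.8 m; ΔE = Δλ × 111600 × cos(-66.7269°) = -0.0045 × 111600 × 0.395114 = -198.4 m.

ΔN = 335 m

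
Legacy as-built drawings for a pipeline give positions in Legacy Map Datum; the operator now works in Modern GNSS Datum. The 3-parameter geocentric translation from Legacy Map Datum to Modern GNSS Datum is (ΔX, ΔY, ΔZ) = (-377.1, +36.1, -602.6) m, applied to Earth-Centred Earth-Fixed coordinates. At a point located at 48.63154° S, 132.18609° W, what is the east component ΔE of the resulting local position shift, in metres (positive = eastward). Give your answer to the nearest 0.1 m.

ΔE = -303.7 m

At φ = -48.63154°, λ = -132.18609°: sin φ = -0.750475, cos φ = 0.660899, sin λ = -0.740968, cos λ = -0.671541.
ΔE = −sin λ·ΔX + cos λ·ΔY = −(-0.740968)·(-377.1) + (-0.671541)·(36.1) = -303.66 m.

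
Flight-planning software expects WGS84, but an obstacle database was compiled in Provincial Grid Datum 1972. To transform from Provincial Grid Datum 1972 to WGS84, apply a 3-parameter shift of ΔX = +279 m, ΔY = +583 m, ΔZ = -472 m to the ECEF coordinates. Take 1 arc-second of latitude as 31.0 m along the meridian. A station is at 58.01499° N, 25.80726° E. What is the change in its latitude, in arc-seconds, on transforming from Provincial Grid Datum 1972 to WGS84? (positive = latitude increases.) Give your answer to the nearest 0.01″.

Δφ = -21.88″

sin φ = 0.848187, cos φ = 0.529697, sin λ = 0.435345, cos λ = 0.900264.
North component: ΔN = −sin φ cos λ·ΔX − sin φ sin λ·ΔY + cos φ·ΔZ = −(0.848187)(0.900264)(279) − (0.848187)(0.435345)(583) + (0.529697)(-472) = -678.33 m.
1° of latitude spans 3600 × 31.00 = 111600 m, so Δφ = -678.33 / 111600 × 3600 = -21.882″.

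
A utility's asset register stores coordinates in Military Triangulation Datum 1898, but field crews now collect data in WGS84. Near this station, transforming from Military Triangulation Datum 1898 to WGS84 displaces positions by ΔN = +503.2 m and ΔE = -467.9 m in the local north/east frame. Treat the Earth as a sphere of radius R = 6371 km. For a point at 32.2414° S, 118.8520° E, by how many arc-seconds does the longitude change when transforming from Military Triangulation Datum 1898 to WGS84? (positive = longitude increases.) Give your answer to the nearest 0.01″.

At latitude -32.2414°, cos φ = 0.845808.
One radian of longitude at latitude φ spans R cos φ, so Δλ = ΔE / (R cos φ) = -467.9 / (6371000 × 0.845808) = -8.6831e-05 rad = -17.910″.

Δλ = -17.91″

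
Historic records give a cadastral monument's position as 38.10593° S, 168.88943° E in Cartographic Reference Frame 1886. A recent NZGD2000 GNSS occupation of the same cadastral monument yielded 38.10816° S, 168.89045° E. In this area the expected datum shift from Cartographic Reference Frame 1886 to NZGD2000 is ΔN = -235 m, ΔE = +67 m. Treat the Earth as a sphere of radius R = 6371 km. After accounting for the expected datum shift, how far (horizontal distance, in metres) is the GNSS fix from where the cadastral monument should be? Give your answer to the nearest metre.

Observed coordinate differences: Δφ = -0.00223°, Δλ = +0.00102°.
Converting to metres (1° lat = 111195 m, cos φ = 0.786871): observed ΔN = -248.0 m, observed ΔE = 89.2 m.
Subtracting the expected shift leaves a residual of -248.0 − (-235) = -13.0 m north and 89.2 − (67) = 22.2 m east.
Residual distance = √((-13.0)² + 22.2²) = 25.7 m.

26 m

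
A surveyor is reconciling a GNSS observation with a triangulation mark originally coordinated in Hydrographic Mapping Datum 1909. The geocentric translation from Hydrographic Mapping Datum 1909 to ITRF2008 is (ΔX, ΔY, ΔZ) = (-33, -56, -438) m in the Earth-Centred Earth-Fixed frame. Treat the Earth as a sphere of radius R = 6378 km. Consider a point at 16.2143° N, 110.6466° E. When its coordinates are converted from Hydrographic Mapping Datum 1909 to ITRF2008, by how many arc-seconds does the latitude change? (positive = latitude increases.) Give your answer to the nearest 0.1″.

Δφ = -13.2″

sin φ = 0.279231, cos φ = 0.960224, sin λ = 0.935773, cos λ = -0.352603.
North component: ΔN = −sin φ cos λ·ΔX − sin φ sin λ·ΔY + cos φ·ΔZ = −(0.279231)(-0.352603)(-33) − (0.279231)(0.935773)(-56) + (0.960224)(-438) = -409.19 m.
1° of latitude spans πR/180 = 111317 m, so Δφ = -409.19 / 111317 × 3600 = -13.233″.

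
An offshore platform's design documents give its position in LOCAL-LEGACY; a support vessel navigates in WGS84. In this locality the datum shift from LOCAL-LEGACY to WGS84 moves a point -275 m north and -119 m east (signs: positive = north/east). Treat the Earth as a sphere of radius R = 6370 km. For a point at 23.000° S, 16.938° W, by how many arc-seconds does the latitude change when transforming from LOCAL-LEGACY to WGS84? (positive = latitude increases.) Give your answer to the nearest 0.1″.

On a sphere of radius R, 1 rad of latitude = R, so Δφ = ΔN / R = -275.0 / 6370000 = -4.3171e-05 rad = -8.905″.

Δφ = -8.9″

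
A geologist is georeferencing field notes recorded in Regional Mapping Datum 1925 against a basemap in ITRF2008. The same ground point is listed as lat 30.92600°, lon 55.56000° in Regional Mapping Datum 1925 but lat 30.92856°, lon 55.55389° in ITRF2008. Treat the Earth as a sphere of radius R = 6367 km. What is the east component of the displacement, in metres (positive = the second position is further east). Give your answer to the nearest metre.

Δφ = 30.92856° − 30.92600° = +0.00256°; Δλ = 55.55389° − 55.56000° = -0.00611°.
1° along a meridian = πR/180 = 111125 m.
ΔN = Δφ × 111125 = 284.5 m; ΔE = Δλ × 111125 × cos(30.92600°) = -0.00611 × 111125 × 0.857832 = -582.4 m.

ΔE = -582 m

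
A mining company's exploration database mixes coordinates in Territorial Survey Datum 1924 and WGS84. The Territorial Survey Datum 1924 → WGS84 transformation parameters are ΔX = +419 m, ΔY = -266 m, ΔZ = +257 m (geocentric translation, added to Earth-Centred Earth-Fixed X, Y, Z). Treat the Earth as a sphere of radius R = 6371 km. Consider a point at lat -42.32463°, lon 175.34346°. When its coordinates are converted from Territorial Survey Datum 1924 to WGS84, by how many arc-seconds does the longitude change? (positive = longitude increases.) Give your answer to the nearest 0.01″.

sin φ = -0.673330, cos φ = 0.739342, sin λ = 0.081183, cos λ = -0.996699.
East component: ΔE = −sin λ·ΔX + cos λ·ΔY = −(0.081183)(419) + (-0.996699)(-266) = 231.11 m.
1° of latitude spans πR/180 = 111195 m; at latitude φ, 1° of longitude spans that × cos φ = 82211.0 m, so Δλ = 231.11 / 82211.0 × 3600 = 10.120″.

Δλ = 10.12″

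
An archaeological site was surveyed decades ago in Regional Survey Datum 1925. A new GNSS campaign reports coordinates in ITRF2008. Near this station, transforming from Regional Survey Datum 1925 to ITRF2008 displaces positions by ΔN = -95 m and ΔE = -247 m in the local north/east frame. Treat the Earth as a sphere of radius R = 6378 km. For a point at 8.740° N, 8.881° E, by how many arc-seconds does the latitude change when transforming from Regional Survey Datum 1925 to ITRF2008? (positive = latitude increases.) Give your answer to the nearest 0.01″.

On a sphere of radius R, 1 rad of latitude = R, so Δφ = ΔN / R = -95.0 / 6378000 = -1.4895e-05 rad = -3.072″.

Δφ = -3.07″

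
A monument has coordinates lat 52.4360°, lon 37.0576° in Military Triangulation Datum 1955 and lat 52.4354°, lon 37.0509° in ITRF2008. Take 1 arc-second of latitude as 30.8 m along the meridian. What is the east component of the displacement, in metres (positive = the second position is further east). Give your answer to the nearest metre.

ΔE = -453 m

Δφ = 52.4354° − 52.4360° = -0.0006°; Δλ = 37.0509° − 37.0576° = -0.0067°.
1° of latitude = 3600 × 30.80 = 110880 m.
ΔN = Δφ × 110880 = -66.5 m; ΔE = Δλ × 110880 × cos(52.4360°) = -0.0067 × 110880 × 0.609647 = -452.9 m.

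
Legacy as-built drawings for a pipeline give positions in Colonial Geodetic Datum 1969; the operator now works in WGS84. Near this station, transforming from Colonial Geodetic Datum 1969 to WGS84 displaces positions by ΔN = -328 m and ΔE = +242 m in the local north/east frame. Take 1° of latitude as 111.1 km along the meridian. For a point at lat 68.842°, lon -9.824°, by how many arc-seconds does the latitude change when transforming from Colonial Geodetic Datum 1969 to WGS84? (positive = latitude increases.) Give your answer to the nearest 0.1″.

Δφ = -10.6″

1° of latitude = 111.1 km, so Δφ = -328.0 / 111100 = -0.0029523° = -10.628″.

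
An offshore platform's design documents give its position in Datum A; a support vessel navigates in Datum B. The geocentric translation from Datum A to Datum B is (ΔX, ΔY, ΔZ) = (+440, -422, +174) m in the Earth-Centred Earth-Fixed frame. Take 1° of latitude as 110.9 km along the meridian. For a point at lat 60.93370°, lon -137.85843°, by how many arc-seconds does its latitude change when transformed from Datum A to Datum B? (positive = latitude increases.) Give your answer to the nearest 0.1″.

Δφ = 4.0″

sin φ = 0.874058, cos φ = 0.485821, sin λ = -0.670965, cos λ = -0.741489.
North component: ΔN = −sin φ cos λ·ΔX − sin φ sin λ·ΔY + cos φ·ΔZ = −(0.874058)(-0.741489)(440) − (0.874058)(-0.670965)(-422) + (0.485821)(174) = 122.21 m.
1° of latitude spans 110900 m, so Δφ = 122.21 / 110900 × 3600 = 3.967″.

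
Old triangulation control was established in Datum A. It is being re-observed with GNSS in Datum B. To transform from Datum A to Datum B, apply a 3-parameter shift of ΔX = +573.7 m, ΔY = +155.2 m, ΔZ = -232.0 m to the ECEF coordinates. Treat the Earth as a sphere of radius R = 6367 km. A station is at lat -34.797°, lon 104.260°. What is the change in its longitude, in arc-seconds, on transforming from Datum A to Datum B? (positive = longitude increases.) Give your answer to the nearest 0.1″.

sin φ = -0.570671, cos φ = 0.821179, sin λ = 0.969188, cos λ = -0.246322.
East component: ΔE = −sin λ·ΔX + cos λ·ΔY = −(0.969188)(573.7) + (-0.246322)(155.2) = -594.25 m.
1° of latitude spans πR/180 = 111125 m; at latitude φ, 1° of longitude spans that × cos φ = 91253.6 m, so Δλ = -594.25 / 91253.6 × 3600 = -23.444″.

Δλ = -23.4″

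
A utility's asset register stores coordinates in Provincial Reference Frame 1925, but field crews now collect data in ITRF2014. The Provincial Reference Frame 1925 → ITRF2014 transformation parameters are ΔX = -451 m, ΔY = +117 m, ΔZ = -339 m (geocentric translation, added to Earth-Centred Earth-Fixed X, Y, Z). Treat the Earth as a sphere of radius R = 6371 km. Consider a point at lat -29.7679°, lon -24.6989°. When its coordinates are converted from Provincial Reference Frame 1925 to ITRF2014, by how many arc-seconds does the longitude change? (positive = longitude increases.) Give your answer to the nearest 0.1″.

Δλ = -3.1″

sin φ = -0.496488, cos φ = 0.868044, sin λ = -0.417850, cos λ = 0.908516.
East component: ΔE = −sin λ·ΔX + cos λ·ΔY = −(-0.417850)(-451) + (0.908516)(117) = -82.15 m.
1° of latitude spans πR/180 = 111195 m; at latitude φ, 1° of longitude spans that × cos φ = 96522.1 m, so Δλ = -82.15 / 96522.1 × 3600 = -3.064″.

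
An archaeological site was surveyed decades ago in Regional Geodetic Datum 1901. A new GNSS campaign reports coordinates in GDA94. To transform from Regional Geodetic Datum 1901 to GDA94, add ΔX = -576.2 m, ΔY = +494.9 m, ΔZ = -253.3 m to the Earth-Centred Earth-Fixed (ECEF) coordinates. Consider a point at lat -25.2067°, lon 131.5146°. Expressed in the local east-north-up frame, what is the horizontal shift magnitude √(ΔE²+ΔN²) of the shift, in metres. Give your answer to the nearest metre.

The local east axis at (φ, λ) is (−sin λ, cos λ, 0), so ΔE = −sin(131.5146°)·(-576.2) + cos(131.5146°)·494.9 = 103.43 m.
The local north axis is (−sin φ cos λ, −sin φ sin λ, cos φ), giving ΔN = 162.650 + 157.822 − 229.180 = 91.29 m.
Horizontal magnitude = √(ΔE² + ΔN²) = √(103.43² + 91.29²) = 137.95 m.

138 m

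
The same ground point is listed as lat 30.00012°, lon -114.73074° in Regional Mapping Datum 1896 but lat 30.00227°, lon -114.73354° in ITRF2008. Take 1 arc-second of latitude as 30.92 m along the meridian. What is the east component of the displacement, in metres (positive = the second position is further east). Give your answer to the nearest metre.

Δφ = 30.00227° − 30.00012° = +0.00215°; Δλ = -114.73354° − -114.73074° = -0.00280°.
1° of latitude = 3600 × 30.92 = 111312 m.
ΔN = Δφ × 111312 = 239.3 m; ΔE = Δλ × 111312 × cos(30.00012°) = -0.00280 × 111312 × 0.866024 = -269.9 m.

ΔE = -270 m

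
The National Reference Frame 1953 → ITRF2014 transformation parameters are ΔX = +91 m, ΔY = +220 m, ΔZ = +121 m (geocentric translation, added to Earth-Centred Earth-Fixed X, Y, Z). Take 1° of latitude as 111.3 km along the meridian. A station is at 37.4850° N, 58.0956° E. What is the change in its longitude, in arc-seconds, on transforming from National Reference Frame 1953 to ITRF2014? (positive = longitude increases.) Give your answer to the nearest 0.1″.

sin φ = 0.608554, cos φ = 0.793513, sin λ = 0.848931, cos λ = 0.528504.
East component: ΔE = −sin λ·ΔX + cos λ·ΔY = −(0.848931)(91) + (0.528504)(220) = 39.02 m.
1° of latitude spans 111300 m; at latitude φ, 1° of longitude spans that × cos φ = 88318.0 m, so Δλ = 39.02 / 88318.0 × 3600 = 1.590″.

Δλ = 1.6″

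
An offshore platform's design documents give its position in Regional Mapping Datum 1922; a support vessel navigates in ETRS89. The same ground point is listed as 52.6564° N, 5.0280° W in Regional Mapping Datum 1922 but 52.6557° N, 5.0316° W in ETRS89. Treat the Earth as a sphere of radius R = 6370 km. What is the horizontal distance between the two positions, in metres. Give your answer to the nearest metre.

Δφ = 52.6557° − 52.6564° = -0.0007°; Δλ = -5.0316° − -5.0280° = -0.0036°.
1° along a meridian = πR/180 = 111177 m.
ΔN = Δφ × 111177 = -77.8 m; ΔE = Δλ × 111177 × cos(52.6564°) = -0.0036 × 111177 × 0.606594 = -242.8 m.
Distance = √(ΔE² + ΔN²) = √((-242.8)² + (-77.8)²) = 255.0 m.

255 m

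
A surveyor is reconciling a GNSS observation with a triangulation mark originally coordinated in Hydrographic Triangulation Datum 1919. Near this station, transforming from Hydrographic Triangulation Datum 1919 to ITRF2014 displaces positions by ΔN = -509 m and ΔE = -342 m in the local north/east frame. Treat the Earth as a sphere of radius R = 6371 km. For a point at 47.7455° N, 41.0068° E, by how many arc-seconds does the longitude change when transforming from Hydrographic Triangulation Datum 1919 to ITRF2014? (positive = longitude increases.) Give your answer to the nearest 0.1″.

Δλ = -16.5″

At latitude 47.7455°, cos φ = 0.672425.
One radian of longitude at latitude φ spans R cos φ, so Δλ = ΔE / (R cos φ) = -342.0 / (6371000 × 0.672425) = -7.9832e-05 rad = -16.466″.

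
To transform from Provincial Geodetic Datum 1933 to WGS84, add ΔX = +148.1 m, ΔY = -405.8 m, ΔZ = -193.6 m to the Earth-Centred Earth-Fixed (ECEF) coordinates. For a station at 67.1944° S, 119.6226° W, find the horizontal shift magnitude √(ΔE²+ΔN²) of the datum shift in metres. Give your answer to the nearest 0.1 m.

376.6 m

The local east axis at (φ, λ) is (−sin λ, cos λ, 0), so ΔE = −sin(-119.6226°)·148.1 + cos(-119.6226°)·(-405.8) = 329.32 m.
The local north axis is (−sin φ cos λ, −sin φ sin λ, cos φ), giving ΔN = -67.481 + 325.185 − 75.040 = 182.66 m.
Horizontal magnitude = √(ΔE² + ΔN²) = √(329.32² + 182.66²) = 376.59 m.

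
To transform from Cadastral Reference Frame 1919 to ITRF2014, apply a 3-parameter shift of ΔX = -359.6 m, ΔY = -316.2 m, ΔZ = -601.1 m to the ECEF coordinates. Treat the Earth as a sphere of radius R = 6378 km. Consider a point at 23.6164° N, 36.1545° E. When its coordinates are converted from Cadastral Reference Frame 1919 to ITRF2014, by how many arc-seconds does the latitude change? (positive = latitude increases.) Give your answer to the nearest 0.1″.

sin φ = 0.400611, cos φ = 0.916248, sin λ = 0.589965, cos λ = 0.807429.
North component: ΔN = −sin φ cos λ·ΔX − sin φ sin λ·ΔY + cos φ·ΔZ = −(0.400611)(0.807429)(-359.6) − (0.400611)(0.589965)(-316.2) + (0.916248)(-601.1) = -359.71 m.
1° of latitude spans πR/180 = 111317 m, so Δφ = -359.71 / 111317 × 3600 = -11.633″.

Δφ = -11.6″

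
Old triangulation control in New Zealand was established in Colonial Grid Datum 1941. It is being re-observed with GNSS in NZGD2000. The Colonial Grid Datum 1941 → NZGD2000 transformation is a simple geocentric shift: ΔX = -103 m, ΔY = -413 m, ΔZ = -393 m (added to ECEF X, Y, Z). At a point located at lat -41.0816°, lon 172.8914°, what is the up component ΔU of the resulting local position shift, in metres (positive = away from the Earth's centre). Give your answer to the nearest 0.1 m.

ΔU = 296.8 m

The local up (radial) axis is (cos φ cos λ, cos φ sin λ, sin φ), giving ΔU = 77.042 − 38.525 + 258.253 = 296.77 m.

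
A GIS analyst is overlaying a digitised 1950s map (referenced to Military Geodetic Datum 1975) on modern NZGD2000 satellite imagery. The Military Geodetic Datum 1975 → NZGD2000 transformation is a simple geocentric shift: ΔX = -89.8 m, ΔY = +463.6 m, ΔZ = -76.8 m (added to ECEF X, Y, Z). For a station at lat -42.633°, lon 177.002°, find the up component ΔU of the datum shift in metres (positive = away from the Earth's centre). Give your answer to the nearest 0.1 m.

The local up (radial) axis is (cos φ cos λ, cos φ sin λ, sin φ), giving ΔU = 65.976 + 17.839 + 52.017 = 135.83 m.

ΔU = 135.8 m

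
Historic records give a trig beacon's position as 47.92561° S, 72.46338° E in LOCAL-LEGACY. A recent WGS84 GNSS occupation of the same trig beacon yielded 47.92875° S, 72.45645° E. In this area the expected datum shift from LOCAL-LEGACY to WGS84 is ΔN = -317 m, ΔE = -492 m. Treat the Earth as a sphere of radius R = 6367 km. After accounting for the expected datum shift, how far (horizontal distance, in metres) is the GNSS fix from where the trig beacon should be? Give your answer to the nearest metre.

Observed coordinate differences: Δφ = -0.00314°, Δλ = -0.00693°.
Converting to metres (1° lat = 111125 m, cos φ = 0.670095): observed ΔN = -348.9 m, observed ΔE = -516.0 m.
Subtracting the expected shift leaves a residual of -348.9 − (-317) = -31.9 m north and -516.0 − (-492) = -24.0 m east.
Residual distance = √((-31.9)² + (-24.0)²) = 40.0 m.

40 m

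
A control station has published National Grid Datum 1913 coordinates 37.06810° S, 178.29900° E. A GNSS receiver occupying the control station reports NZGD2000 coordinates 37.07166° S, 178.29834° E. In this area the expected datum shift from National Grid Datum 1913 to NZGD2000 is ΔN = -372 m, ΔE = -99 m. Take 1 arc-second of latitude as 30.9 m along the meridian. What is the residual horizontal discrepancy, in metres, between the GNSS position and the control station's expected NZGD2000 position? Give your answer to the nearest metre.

47 m

Observed coordinate differences: Δφ = -0.00356°, Δλ = -0.00066°.
Converting to metres (1° lat = 111240 m, cos φ = 0.797920): observed ΔN = -396.0 m, observed ΔE = -58.6 m.
Subtracting the expected shift leaves a residual of -396.0 − (-372) = -24.0 m north and -58.6 − (-99) = 40.4 m east.
Residual distance = √((-24.0)² + 40.4²) = 47.0 m.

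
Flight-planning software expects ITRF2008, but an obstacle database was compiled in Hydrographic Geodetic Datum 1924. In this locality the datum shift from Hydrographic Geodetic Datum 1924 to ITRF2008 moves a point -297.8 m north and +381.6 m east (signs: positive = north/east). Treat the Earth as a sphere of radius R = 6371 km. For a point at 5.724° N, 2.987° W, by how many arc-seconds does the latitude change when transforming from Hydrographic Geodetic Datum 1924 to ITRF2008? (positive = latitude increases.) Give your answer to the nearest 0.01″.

Δφ = -9.64″

On a sphere of radius R, 1 rad of latitude = R, so Δφ = ΔN / R = -297.8 / 6371000 = -4.6743e-05 rad = -9.641″.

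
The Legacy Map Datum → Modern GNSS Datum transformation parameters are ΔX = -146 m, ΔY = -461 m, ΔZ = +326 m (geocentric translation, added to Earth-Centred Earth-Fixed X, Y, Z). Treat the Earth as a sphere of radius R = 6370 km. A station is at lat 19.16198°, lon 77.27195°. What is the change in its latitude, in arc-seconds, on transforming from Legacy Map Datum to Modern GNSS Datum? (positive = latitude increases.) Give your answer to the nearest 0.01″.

Δφ = 15.09″

sin φ = 0.328240, cos φ = 0.944594, sin λ = 0.975427, cos λ = 0.220324.
North component: ΔN = −sin φ cos λ·ΔX − sin φ sin λ·ΔY + cos φ·ΔZ = −(0.328240)(0.220324)(-146) − (0.328240)(0.975427)(-461) + (0.944594)(326) = 466.10 m.
1° of latitude spans πR/180 = 111177 m, so Δφ = 466.10 / 111177 × 3600 = 15.093″.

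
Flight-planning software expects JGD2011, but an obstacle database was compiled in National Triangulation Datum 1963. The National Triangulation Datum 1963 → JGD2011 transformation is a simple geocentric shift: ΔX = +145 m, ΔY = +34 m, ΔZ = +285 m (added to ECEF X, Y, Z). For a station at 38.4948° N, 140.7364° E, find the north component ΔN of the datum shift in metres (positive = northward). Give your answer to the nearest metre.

ΔN = 280 m

The local north axis is (−sin φ cos λ, −sin φ sin λ, cos φ), giving ΔN = 69.879 − 13.394 + 223.059 = 279.54 m.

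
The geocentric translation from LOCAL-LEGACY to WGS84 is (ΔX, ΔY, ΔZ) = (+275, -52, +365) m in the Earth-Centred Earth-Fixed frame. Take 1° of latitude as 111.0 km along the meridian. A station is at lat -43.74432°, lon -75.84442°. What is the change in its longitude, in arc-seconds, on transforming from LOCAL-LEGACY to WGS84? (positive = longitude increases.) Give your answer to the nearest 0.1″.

sin φ = -0.691441, cos φ = 0.722433, sin λ = -0.969635, cos λ = 0.244556.
East component: ΔE = −sin λ·ΔX + cos λ·ΔY = −(-0.969635)(275) + (0.244556)(-52) = 253.93 m.
1° of latitude spans 111000 m; at latitude φ, 1° of longitude spans that × cos φ = 80190.0 m, so Δλ = 253.93 / 80190.0 × 3600 = 11.400″.

Δλ = 11.4″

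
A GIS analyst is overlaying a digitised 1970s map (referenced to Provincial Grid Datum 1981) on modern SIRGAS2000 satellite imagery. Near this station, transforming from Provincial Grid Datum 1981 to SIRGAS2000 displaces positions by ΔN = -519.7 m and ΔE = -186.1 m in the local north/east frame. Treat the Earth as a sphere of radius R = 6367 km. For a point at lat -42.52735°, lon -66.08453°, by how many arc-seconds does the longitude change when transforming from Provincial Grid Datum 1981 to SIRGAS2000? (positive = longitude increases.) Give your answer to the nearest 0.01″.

Δλ = -8.18″

At latitude -42.52735°, cos φ = 0.736955.
One radian of longitude at latitude φ spans R cos φ, so Δλ = ΔE / (R cos φ) = -186.1 / (6367000 × 0.736955) = -3.9662e-05 rad = -8.181″.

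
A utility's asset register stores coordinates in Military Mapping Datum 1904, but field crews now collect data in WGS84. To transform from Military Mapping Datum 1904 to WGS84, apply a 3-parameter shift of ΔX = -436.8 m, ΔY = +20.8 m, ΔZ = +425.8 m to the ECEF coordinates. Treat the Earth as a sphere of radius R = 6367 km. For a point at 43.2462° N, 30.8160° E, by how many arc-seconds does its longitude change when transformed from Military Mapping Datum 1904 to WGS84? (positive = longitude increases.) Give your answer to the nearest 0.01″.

sin φ = 0.685135, cos φ = 0.728416, sin λ = 0.512283, cos λ = 0.858817.
East component: ΔE = −sin λ·ΔX + cos λ·ΔY = −(0.512283)(-436.8) + (0.858817)(20.8) = 241.63 m.
1° of latitude spans πR/180 = 111125 m; at latitude φ, 1° of longitude spans that × cos φ = 80945.4 m, so Δλ = 241.63 / 80945.4 × 3600 = 10.746″.

Δλ = 10.75″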